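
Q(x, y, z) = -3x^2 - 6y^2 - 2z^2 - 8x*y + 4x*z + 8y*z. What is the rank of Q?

Write A = [[-3, -4, 2], [-4, -6, 4], [2, 4, -2]].
Symmetric row and column elimination reduces A to a congruent diagonal form with pivots -3, -2/3, 2.
So there are 1 positive, 2 negative pivots.
The rank is the number of nonzero pivots: 3.

3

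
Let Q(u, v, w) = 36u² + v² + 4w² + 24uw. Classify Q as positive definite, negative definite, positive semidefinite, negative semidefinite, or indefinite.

The symmetric matrix is A = [[36, 0, 12], [0, 1, 0], [12, 0, 4]].
Symmetric row and column elimination reduces A to a congruent diagonal form with pivots 36, 1, 0.
So there are 2 positive, 1 zero pivots.
Hence Q is positive semidefinite.

positive semidefinite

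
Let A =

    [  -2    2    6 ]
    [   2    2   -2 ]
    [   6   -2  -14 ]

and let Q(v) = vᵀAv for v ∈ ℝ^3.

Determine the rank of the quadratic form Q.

Symmetric row and column elimination reduces A to a congruent diagonal form with pivots -2, 4, 0.
So there are 1 positive, 1 negative, 1 zero pivots.
The rank is the number of nonzero pivots: 2.

2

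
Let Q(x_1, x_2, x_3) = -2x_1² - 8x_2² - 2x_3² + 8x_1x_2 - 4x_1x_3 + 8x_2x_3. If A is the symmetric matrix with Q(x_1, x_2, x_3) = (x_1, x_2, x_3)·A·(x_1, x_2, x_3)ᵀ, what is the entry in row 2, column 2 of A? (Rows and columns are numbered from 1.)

The coefficient of x_2² in Q is -8, and that is exactly A[2,2].

-8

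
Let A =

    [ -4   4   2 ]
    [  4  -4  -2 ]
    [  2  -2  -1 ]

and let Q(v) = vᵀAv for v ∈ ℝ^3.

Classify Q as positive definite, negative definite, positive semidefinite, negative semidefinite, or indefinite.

Symmetric row and column elimination reduces A to a congruent diagonal form with pivots -4, 0, 0.
Counting signs: 1 negative, 2 zero.
Hence Q is negative semidefinite.

negative semidefinite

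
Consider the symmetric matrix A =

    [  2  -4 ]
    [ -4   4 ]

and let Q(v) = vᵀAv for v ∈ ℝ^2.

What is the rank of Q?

Symmetric row and column elimination reduces A to a congruent diagonal form with pivots 2, -4.
Counting signs: 1 positive, 1 negative.
The rank is the number of nonzero pivots: 2.

2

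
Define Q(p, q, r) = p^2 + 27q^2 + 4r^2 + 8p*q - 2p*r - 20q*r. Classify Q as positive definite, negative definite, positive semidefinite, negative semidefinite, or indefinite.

Write A = [[1, 4, -1], [4, 27, -10], [-1, -10, 4]].
Row-reducing A symmetrically gives the diagonal entries 1, 11, -3/11.
That gives 2 positive, 1 negative pivots.
Hence Q is indefinite.

indefinite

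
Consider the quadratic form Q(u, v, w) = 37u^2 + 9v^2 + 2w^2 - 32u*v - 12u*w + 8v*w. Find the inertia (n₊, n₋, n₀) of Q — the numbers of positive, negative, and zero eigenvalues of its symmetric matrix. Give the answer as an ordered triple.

The associated matrix is A = [[37, -16, -6], [-16, 9, 4], [-6, 4, 2]].
Congruent diagonalization of A (simultaneous row and column reduction) yields pivots 37, 77/37, 6/77.
Counting signs: 3 positive.

(3, 0, 0)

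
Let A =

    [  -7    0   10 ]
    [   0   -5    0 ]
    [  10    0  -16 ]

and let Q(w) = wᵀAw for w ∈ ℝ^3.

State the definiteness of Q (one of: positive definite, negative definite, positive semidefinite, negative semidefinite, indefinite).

negative definite

Leading principal minors: Δ_1 = -7, Δ_2 = 35, Δ_3 = -60.
The signs alternate starting with Δ_1 < 0, so by Sylvester's criterion Q is negative definite.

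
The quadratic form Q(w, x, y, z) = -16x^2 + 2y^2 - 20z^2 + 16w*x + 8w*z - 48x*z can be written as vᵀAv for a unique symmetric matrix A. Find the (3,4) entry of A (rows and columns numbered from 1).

The coefficient of y·z in Q is 0. For a symmetric A this equals A[3,4] + A[4,3] = 2·A[3,4].
So A[3,4] = 0/2 = 0.

0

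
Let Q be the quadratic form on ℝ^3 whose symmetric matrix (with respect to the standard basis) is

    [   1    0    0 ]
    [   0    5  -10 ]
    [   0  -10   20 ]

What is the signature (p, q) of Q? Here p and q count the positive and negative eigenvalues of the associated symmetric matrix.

Row-reducing A symmetrically gives the diagonal entries 1, 5, 0.
That gives 2 positive, 1 zero pivots.

(2, 0)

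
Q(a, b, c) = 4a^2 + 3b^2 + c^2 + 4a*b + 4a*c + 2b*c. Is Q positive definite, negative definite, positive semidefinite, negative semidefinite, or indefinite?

The symmetric matrix is A = [[4, 2, 2], [2, 3, 1], [2, 1, 1]].
Congruent diagonalization of A (simultaneous row and column reduction) yields pivots 4, 2, 0.
That gives 2 positive, 1 zero pivots.
Hence Q is positive semidefinite.

positive semidefinite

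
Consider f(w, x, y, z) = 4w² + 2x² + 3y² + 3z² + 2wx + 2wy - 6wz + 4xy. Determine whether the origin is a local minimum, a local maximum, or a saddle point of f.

local minimum

The Hessian at the origin is H = [[8, 2, 2, -6], [2, 4, 4, 0], [2, 4, 6, 0], [-6, 0, 0, 6]].
Congruent diagonalization of H (simultaneous row and column reduction) yields pivots 8, 7/2, 2, 6/7.
So there are 4 positive pivots.
H is positive definite, so the origin is a strict local minimum.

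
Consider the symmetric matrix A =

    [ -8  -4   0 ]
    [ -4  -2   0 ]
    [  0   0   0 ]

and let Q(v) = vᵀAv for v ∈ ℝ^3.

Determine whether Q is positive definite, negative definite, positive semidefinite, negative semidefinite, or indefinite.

Row-reducing A symmetrically gives the diagonal entries -8, 0, 0.
That gives 1 negative, 2 zero pivots.
Hence Q is negative semidefinite.

negative semidefinite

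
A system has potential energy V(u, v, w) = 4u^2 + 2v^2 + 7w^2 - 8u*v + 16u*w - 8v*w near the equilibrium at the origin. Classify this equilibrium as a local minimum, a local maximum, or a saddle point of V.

saddle point

The Hessian at the origin is H = [[8, -8, 16], [-8, 4, -8], [16, -8, 14]].
Congruent diagonalization of H (simultaneous row and column reduction) yields pivots 8, -4, -2.
Counting signs: 1 positive, 2 negative.
H is indefinite, so the origin is a saddle point.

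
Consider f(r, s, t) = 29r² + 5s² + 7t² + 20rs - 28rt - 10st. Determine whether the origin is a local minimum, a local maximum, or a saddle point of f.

local minimum

The Hessian at the origin is H = [[58, 20, -28], [20, 10, -10], [-28, -10, 14]].
Congruent diagonalization of H (simultaneous row and column reduction) yields pivots 58, 90/29, 4/9.
That gives 3 positive pivots.
H is positive definite, so the origin is a strict local minimum.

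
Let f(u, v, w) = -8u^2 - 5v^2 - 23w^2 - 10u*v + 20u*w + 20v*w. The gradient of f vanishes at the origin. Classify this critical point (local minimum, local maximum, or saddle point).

local maximum

The Hessian at the origin is H = [[-16, -10, 20], [-10, -10, 20], [20, 20, -46]].
Row-reducing H symmetrically gives the diagonal entries -16, -15/4, -6.
That gives 3 negative pivots.
H is negative definite, so the origin is a strict local maximum.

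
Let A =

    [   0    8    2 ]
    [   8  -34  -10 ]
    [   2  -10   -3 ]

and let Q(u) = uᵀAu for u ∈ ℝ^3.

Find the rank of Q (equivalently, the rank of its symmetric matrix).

Row reduction of A gives 3 nonzero rows, so rank A = 3.

3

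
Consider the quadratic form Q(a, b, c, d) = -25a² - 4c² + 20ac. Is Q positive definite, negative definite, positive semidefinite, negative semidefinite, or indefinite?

negative semidefinite

The associated matrix is A = [[-25, 0, 10, 0], [0, 0, 0, 0], [10, 0, -4, 0], [0, 0, 0, 0]].
Symmetric row and column elimination reduces A to a congruent diagonal form with pivots -25, 0, 0, 0.
That gives 1 negative, 3 zero pivots.
Hence Q is negative semidefinite.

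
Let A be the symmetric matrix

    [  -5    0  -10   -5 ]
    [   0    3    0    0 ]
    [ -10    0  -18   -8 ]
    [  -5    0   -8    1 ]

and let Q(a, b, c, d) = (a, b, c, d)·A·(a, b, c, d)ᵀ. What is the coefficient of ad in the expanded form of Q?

The coefficient of ad is A[1,4] + A[4,1] = 2·(-5) = -10.

-10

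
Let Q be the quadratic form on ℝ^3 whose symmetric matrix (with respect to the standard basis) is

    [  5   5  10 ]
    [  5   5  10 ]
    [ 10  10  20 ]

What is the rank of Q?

1

Symmetric row and column elimination reduces A to a congruent diagonal form with pivots 5, 0, 0.
That gives 1 positive, 2 zero pivots.
The rank is the number of nonzero pivots: 1.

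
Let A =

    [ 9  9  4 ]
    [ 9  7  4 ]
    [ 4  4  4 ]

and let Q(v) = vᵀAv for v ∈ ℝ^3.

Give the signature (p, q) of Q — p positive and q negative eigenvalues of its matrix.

Congruent diagonalization of A (simultaneous row and column reduction) yields pivots 9, -2, 20/9.
Counting signs: 2 positive, 1 negative.

(2, 1)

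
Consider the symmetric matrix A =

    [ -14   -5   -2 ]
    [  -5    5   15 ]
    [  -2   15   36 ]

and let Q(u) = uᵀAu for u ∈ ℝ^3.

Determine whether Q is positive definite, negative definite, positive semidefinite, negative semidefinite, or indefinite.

Applying the same elementary operations to the rows and columns of A produces a congruent diagonal matrix with entries -14, 95/14, -2/19.
Counting signs: 1 positive, 2 negative.
Hence Q is indefinite.

indefinite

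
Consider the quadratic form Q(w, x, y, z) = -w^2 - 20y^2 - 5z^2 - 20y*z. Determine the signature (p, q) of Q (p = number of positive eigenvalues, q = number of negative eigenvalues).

(0, 2)

Write A = [[-1, 0, 0, 0], [0, 0, 0, 0], [0, 0, -20, -10], [0, 0, -10, -5]].
Symmetric row and column elimination reduces A to a congruent diagonal form with pivots -1, 0, -20, 0.
So there are 2 negative, 2 zero pivots.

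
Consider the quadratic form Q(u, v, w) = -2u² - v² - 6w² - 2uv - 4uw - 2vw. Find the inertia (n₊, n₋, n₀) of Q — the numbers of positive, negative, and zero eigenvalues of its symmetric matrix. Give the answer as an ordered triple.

Write A = [[-2, -1, -2], [-1, -1, -1], [-2, -1, -6]].
An LDLᵀ factorisation of A has diagonal entries -2, -1/2, -4.
So there are 3 negative pivots.

(0, 3, 0)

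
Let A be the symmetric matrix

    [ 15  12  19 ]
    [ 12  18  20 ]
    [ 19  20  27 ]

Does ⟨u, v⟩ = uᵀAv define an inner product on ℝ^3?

yes

An LDLᵀ factorisation of A has diagonal entries 15, 42/5, 4/21.
That gives 3 positive pivots.
Hence Q is positive definite.
⟨·,·⟩ is an inner product exactly when A is positive definite.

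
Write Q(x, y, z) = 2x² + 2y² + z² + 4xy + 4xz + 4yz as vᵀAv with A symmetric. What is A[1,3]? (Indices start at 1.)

The coefficient of x·z in Q is 4. For a symmetric A this equals A[1,3] + A[3,1] = 2·A[1,3].
So A[1,3] = 4/2 = 2.

2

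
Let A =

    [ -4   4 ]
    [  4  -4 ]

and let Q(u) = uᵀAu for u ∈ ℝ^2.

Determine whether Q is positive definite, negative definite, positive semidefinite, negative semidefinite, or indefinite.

Applying the same elementary operations to the rows and columns of A produces a congruent diagonal matrix with entries -4, 0.
So there are 1 negative, 1 zero pivots.
Hence Q is negative semidefinite.

negative semidefinite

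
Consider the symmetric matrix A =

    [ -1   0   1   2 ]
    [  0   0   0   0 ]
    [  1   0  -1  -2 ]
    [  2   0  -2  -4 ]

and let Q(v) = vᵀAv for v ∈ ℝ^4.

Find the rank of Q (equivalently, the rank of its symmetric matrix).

1

Symmetric row and column elimination reduces A to a congruent diagonal form with pivots -1, 0, 0, 0.
That gives 1 negative, 3 zero pivots.
The rank is the number of nonzero pivots: 1.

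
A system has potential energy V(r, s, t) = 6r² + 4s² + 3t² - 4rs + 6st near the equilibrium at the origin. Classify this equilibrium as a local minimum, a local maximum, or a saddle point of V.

The Hessian at the origin is H = [[12, -4, 0], [-4, 8, 6], [0, 6, 6]].
Congruent diagonalization of H (simultaneous row and column reduction) yields pivots 12, 20/3, 3/5.
So there are 3 positive pivots.
H is positive definite, so the origin is a strict local minimum.

local minimum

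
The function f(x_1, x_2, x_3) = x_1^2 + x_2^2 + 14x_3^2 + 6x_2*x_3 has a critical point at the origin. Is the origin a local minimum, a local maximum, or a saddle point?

local minimum

The Hessian at the origin is H = [[2, 0, 0], [0, 2, 6], [0, 6, 28]].
Applying the same elementary operations to the rows and columns of H produces a congruent diagonal matrix with entries 2, 2, 10.
So there are 3 positive pivots.
H is positive definite, so the origin is a strict local minimum.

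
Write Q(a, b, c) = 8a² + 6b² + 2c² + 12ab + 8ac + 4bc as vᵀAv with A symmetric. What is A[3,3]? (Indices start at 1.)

2

The coefficient of c² in Q is 2, and that is exactly A[3,3].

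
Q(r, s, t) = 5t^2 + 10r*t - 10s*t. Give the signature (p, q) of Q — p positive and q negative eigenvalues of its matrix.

(1, 1)

The symmetric matrix is A = [[0, 0, 5], [0, 0, -5], [5, -5, 5]].
By Sylvester's law of inertia any congruent diagonalization of A has 1 positive, 1 negative and 1 zero entries.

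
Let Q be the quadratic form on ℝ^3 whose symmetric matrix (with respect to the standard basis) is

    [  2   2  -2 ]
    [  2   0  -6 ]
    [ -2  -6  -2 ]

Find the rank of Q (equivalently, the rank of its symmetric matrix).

Symmetric row and column elimination reduces A to a congruent diagonal form with pivots 2, -2, 4.
That gives 2 positive, 1 negative pivots.
The rank is the number of nonzero pivots: 3.

3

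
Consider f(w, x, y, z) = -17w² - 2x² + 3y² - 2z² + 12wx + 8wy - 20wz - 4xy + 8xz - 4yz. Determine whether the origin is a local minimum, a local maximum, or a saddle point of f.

saddle point

The Hessian at the origin is H = [[-34, 12, 8, -20], [12, -4, -4, 8], [8, -4, 6, -4], [-20, 8, -4, -4]].
Row-reducing H symmetrically gives the diagonal entries -34, 4/17, 2, -4.
That gives 2 positive, 2 negative pivots.
H is indefinite, so the origin is a saddle point.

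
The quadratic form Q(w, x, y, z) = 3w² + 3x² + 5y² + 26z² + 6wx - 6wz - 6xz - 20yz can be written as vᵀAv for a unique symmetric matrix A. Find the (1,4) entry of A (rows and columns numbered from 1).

-3

The coefficient of w·z in Q is -6. For a symmetric A this equals A[1,4] + A[4,1] = 2·A[1,4].
So A[1,4] = -6/2 = -3.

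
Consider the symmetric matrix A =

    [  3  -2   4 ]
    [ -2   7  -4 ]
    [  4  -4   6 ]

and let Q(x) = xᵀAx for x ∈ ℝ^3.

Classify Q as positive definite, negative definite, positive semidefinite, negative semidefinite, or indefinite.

Leading principal minors: Δ_1 = 3, Δ_2 = 17, Δ_3 = 6.
All leading principal minors are positive, so by Sylvester's criterion Q is positive definite.

positive definite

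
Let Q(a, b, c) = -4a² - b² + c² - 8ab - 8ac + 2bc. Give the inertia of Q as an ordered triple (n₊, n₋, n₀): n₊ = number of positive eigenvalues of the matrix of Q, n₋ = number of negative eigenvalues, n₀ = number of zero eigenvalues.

(1, 2, 0)

The associated matrix is A = [[-4, -4, -4], [-4, -1, 1], [-4, 1, 1]].
Applying the same elementary operations to the rows and columns of A produces a congruent diagonal matrix with entries -4, 3, -10/3.
So there are 1 positive, 2 negative pivots.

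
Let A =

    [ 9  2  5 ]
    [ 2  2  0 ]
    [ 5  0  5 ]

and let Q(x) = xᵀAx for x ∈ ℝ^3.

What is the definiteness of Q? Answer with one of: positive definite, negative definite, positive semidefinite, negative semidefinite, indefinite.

positive definite

Row-reducing A symmetrically gives the diagonal entries 9, 14/9, 10/7.
So there are 3 positive pivots.
Hence Q is positive definite.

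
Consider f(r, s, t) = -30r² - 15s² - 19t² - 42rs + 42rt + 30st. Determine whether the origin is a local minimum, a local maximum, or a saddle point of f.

local maximum

The Hessian at the origin is H = [[-60, -42, 42], [-42, -30, 30], [42, 30, -38]].
Congruent diagonalization of H (simultaneous row and column reduction) yields pivots -60, -3/5, -8.
That gives 3 negative pivots.
H is negative definite, so the origin is a strict local maximum.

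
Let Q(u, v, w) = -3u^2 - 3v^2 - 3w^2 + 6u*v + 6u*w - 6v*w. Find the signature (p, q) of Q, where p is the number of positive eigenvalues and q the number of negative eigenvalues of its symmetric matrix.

(0, 1)

The symmetric matrix is A = [[-3, 3, 3], [3, -3, -3], [3, -3, -3]].
Symmetric row and column elimination reduces A to a congruent diagonal form with pivots -3, 0, 0.
That gives 1 negative, 2 zero pivots.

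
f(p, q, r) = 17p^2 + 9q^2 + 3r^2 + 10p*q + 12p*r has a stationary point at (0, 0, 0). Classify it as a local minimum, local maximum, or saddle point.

The Hessian at the origin is H = [[34, 10, 12], [10, 18, 0], [12, 0, 6]].
An LDLᵀ factorisation of H has diagonal entries 34, 256/17, 15/16.
So there are 3 positive pivots.
H is positive definite, so the origin is a strict local minimum.

local minimum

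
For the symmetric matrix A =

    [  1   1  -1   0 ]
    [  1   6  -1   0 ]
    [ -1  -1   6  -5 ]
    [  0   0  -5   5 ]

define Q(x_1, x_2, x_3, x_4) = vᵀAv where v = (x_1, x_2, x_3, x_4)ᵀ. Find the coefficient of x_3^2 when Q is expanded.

The coefficient of x_3^2 is the diagonal entry A[3,3] = 6.

6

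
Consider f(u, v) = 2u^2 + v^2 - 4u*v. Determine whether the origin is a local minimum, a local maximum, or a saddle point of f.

The Hessian at the origin is H = [[4, -4], [-4, 2]].
det H = 4·2 − (-4)² = -8 < 0, so H is indefinite.
Therefore the origin is a saddle point.

saddle point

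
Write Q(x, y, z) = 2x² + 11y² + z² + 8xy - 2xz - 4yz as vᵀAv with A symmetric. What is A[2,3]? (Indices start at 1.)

The coefficient of y·z in Q is -4. For a symmetric A this equals A[2,3] + A[3,2] = 2·A[2,3].
So A[2,3] = -4/2 = -2.

-2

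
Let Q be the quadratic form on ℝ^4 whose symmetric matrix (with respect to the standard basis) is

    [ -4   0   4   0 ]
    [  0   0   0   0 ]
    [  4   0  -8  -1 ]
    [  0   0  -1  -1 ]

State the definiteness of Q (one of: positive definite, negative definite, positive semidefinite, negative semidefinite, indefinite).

negative semidefinite

Row-reducing A symmetrically gives the diagonal entries -4, 0, -4, -3/4.
That gives 3 negative, 1 zero pivots.
Hence Q is negative semidefinite.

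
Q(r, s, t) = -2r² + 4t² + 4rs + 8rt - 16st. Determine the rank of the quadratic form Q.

3

The symmetric matrix is A = [[-2, 2, 4], [2, 0, -8], [4, -8, 4]].
Applying the same elementary operations to the rows and columns of A produces a congruent diagonal matrix with entries -2, 2, 4.
Counting signs: 2 positive, 1 negative.
The rank is the number of nonzero pivots: 3.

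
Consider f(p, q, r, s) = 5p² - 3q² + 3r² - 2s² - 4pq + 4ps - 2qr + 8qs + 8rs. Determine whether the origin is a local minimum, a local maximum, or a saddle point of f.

The Hessian at the origin is H = [[10, -4, 0, 4], [-4, -6, -2, 8], [0, -2, 6, 8], [4, 8, 8, -4]].
An LDLᵀ factorisation of H has diagonal entries 10, -38/5, 124/19, 60/31.
Counting signs: 3 positive, 1 negative.
H is indefinite, so the origin is a saddle point.

saddle point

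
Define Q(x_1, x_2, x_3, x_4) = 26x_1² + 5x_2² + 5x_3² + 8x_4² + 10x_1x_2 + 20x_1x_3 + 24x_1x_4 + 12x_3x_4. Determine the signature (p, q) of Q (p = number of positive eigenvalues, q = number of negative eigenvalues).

The symmetric matrix is A = [[26, 5, 10, 12], [5, 5, 0, 0], [10, 0, 5, 6], [12, 0, 6, 8]].
Row-reducing A symmetrically gives the diagonal entries 26, 105/26, 5/21, 4/5.
Counting signs: 4 positive.

(4, 0)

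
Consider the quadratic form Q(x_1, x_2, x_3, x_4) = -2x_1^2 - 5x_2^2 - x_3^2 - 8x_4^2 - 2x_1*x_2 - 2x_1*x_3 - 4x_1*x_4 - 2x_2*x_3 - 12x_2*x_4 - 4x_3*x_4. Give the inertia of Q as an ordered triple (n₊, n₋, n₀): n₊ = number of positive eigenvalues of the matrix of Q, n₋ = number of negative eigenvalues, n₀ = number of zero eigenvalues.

(0, 3, 1)

The associated matrix is A = [[-2, -1, -1, -2], [-1, -5, -1, -6], [-1, -1, -1, -2], [-2, -6, -2, -8]].
Congruent diagonalization of A (simultaneous row and column reduction) yields pivots -2, -9/2, -4/9, 0.
So there are 3 negative, 1 zero pivots.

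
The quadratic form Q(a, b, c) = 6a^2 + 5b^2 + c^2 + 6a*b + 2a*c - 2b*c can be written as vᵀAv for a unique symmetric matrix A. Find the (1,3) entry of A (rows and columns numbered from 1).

The coefficient of a·c in Q is 2. For a symmetric A this equals A[1,3] + A[3,1] = 2·A[1,3].
So A[1,3] = 2/2 = 1.

1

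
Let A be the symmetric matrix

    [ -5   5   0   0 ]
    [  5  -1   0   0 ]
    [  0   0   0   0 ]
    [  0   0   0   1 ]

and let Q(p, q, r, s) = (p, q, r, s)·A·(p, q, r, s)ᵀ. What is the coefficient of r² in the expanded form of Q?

The coefficient of r² is the diagonal entry A[3,3] = 0.

0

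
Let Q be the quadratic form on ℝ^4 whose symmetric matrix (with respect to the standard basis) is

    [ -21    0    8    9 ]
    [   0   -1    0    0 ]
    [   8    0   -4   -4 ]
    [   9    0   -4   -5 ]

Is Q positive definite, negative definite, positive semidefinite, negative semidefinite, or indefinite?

Congruent diagonalization of A (simultaneous row and column reduction) yields pivots -21, -1, -20/21, -4/5.
Counting signs: 4 negative.
Hence Q is negative definite.

negative definite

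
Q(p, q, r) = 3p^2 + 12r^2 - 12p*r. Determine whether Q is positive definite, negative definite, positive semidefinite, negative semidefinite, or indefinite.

positive semidefinite

The associated matrix is A = [[3, 0, -6], [0, 0, 0], [-6, 0, 12]].
Congruent diagonalization of A (simultaneous row and column reduction) yields pivots 3, 0, 0.
Counting signs: 1 positive, 2 zero.
Hence Q is positive semidefinite.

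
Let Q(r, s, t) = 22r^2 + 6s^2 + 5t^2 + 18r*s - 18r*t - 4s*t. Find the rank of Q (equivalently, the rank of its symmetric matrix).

3

The associated matrix is A = [[22, 9, -9], [9, 6, -2], [-9, -2, 5]].
An LDLᵀ factorisation of A has diagonal entries 22, 51/22, 5/51.
Counting signs: 3 positive.
The rank is the number of nonzero pivots: 3.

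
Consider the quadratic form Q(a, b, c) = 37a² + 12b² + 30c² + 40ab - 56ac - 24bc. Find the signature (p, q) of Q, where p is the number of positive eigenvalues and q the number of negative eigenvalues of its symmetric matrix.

The symmetric matrix is A = [[37, 20, -28], [20, 12, -12], [-28, -12, 30]].
Congruent diagonalization of A (simultaneous row and column reduction) yields pivots 37, 44/37, 6/11.
So there are 3 positive pivots.

(3, 0)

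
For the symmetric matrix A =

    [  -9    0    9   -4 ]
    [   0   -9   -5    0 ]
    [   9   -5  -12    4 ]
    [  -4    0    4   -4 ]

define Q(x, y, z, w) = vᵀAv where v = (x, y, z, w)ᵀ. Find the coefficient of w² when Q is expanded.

The coefficient of w² is the diagonal entry A[4,4] = -4.

-4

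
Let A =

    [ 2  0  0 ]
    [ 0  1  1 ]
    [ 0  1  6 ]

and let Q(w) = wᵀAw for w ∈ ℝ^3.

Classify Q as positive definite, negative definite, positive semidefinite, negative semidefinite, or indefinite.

positive definite

Leading principal minors: Δ_1 = 2, Δ_2 = 2, Δ_3 = 10.
All leading principal minors are positive, so by Sylvester's criterion Q is positive definite.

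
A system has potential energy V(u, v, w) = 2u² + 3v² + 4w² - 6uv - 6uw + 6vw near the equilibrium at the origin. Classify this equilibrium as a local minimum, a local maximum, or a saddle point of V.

saddle point

The Hessian at the origin is H = [[4, -6, -6], [-6, 6, 6], [-6, 6, 8]].
Row-reducing H symmetrically gives the diagonal entries 4, -3, 2.
So there are 2 positive, 1 negative pivots.
H is indefinite, so the origin is a saddle point.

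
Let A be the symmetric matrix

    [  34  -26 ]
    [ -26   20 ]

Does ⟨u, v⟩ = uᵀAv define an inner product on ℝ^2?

Leading principal minors: Δ_1 = 34, Δ_2 = 4.
All leading principal minors are positive, so by Sylvester's criterion Q is positive definite.
⟨·,·⟩ is an inner product exactly when A is positive definite.

yes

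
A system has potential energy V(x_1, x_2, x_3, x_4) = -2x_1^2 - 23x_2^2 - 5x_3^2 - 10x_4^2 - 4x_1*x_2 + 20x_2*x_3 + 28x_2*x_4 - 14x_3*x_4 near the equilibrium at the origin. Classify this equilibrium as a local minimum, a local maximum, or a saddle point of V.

local maximum

The Hessian at the origin is H = [[-4, -4, 0, 0], [-4, -46, 20, 28], [0, 20, -10, -14], [0, 28, -14, -20]].
An LDLᵀ factorisation of H has diagonal entries -4, -42, -10/21, -2/5.
Counting signs: 4 negative.
H is negative definite, so the origin is a strict local maximum.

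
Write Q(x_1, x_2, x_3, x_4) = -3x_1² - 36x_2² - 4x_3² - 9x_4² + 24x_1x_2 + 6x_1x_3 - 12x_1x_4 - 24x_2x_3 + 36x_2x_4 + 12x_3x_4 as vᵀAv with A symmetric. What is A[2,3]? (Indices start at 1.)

-12

The coefficient of x_2·x_3 in Q is -24. For a symmetric A this equals A[2,3] + A[3,2] = 2·A[2,3].
So A[2,3] = -24/2 = -12.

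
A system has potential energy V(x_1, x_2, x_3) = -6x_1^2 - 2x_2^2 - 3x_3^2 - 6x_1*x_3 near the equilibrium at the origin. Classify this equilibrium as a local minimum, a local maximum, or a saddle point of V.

local maximum

The Hessian at the origin is H = [[-12, 0, -6], [0, -4, 0], [-6, 0, -6]].
An LDLᵀ factorisation of H has diagonal entries -12, -4, -3.
That gives 3 negative pivots.
H is negative definite, so the origin is a strict local maximum.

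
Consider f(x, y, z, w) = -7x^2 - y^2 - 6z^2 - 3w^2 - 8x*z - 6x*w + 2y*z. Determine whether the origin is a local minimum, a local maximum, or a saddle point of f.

local maximum

The Hessian at the origin is H = [[-14, 0, -8, -6], [0, -2, 2, 0], [-8, 2, -12, 0], [-6, 0, 0, -6]].
Congruent diagonalization of H (simultaneous row and column reduction) yields pivots -14, -2, -38/7, -24/19.
That gives 4 negative pivots.
H is negative definite, so the origin is a strict local maximum.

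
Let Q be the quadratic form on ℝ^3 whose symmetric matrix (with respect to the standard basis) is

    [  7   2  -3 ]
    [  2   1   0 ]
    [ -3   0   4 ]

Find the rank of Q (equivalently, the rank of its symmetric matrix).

3

Symmetric row and column elimination reduces A to a congruent diagonal form with pivots 7, 3/7, 1.
That gives 3 positive pivots.
The rank is the number of nonzero pivots: 3.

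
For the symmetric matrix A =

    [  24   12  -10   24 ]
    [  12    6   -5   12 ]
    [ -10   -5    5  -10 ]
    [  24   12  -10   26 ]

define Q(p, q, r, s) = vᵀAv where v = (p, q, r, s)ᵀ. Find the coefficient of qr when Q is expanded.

-10

The coefficient of qr is A[2,3] + A[3,2] = 2·(-5) = -10.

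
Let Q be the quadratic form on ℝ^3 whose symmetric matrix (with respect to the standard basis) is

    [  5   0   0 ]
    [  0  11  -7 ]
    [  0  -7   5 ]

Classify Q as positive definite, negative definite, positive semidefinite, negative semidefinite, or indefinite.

positive definite

Symmetric row and column elimination reduces A to a congruent diagonal form with pivots 5, 11, 6/11.
Counting signs: 3 positive.
Hence Q is positive definite.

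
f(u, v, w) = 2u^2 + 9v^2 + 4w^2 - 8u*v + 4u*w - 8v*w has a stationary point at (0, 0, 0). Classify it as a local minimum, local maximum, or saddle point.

The Hessian at the origin is H = [[4, -8, 4], [-8, 18, -8], [4, -8, 8]].
Congruent diagonalization of H (simultaneous row and column reduction) yields pivots 4, 2, 4.
That gives 3 positive pivots.
H is positive definite, so the origin is a strict local minimum.

local minimum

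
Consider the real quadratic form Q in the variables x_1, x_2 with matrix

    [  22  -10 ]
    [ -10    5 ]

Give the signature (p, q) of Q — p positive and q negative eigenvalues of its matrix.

(2, 0)

An LDLᵀ factorisation of A has diagonal entries 22, 5/11.
So there are 2 positive pivots.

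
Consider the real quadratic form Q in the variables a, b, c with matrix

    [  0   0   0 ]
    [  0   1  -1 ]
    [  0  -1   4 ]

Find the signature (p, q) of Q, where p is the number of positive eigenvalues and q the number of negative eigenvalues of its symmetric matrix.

Row-reducing A symmetrically gives the diagonal entries 0, 1, 3.
So there are 2 positive, 1 zero pivots.

(2, 0)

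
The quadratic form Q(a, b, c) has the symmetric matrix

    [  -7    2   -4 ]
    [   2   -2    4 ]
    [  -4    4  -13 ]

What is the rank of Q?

Symmetric row and column elimination reduces A to a congruent diagonal form with pivots -7, -10/7, -5.
Counting signs: 3 negative.
The rank is the number of nonzero pivots: 3.

3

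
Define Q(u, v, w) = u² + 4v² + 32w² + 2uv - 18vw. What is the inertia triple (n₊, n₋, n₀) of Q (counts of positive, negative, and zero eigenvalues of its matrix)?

Write A = [[1, 1, 0], [1, 4, -9], [0, -9, 32]].
Symmetric row and column elimination reduces A to a congruent diagonal form with pivots 1, 3, 5.
That gives 3 positive pivots.

(3, 0, 0)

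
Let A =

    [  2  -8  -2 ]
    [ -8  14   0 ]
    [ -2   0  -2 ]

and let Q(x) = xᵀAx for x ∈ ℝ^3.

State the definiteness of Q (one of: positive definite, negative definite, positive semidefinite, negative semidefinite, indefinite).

indefinite

Congruent diagonalization of A (simultaneous row and column reduction) yields pivots 2, -18, -4/9.
That gives 1 positive, 2 negative pivots.
Hence Q is indefinite.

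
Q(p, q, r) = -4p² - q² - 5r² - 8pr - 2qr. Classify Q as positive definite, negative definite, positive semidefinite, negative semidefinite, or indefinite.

Write A = [[-4, 0, -4], [0, -1, -1], [-4, -1, -5]].
Symmetric row and column elimination reduces A to a congruent diagonal form with pivots -4, -1, 0.
Counting signs: 2 negative, 1 zero.
Hence Q is negative semidefinite.

negative semidefinite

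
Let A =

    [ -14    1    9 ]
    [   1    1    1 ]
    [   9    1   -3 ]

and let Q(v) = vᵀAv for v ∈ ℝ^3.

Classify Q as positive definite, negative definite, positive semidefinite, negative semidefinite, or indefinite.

indefinite

Row-reducing A symmetrically gives the diagonal entries -14, 15/14, 4/15.
So there are 2 positive, 1 negative pivots.
Hence Q is indefinite.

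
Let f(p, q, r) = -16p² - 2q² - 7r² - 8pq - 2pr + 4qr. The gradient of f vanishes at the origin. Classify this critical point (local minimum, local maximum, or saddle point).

local maximum

The Hessian at the origin is H = [[-32, -8, -2], [-8, -4, 4], [-2, 4, -14]].
An LDLᵀ factorisation of H has diagonal entries -32, -2, -15/4.
That gives 3 negative pivots.
H is negative definite, so the origin is a strict local maximum.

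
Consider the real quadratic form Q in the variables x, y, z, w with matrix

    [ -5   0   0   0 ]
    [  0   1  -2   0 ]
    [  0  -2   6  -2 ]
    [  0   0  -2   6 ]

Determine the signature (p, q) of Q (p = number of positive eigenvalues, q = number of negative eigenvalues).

(3, 1)

Symmetric row and column elimination reduces A to a congruent diagonal form with pivots -5, 1, 2, 4.
That gives 3 positive, 1 negative pivots.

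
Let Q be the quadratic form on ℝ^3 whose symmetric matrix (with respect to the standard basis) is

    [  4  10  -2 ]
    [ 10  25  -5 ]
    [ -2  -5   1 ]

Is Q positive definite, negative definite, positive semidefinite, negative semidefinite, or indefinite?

positive semidefinite

Row-reducing A symmetrically gives the diagonal entries 4, 0, 0.
So there are 1 positive, 2 zero pivots.
Hence Q is positive semidefinite.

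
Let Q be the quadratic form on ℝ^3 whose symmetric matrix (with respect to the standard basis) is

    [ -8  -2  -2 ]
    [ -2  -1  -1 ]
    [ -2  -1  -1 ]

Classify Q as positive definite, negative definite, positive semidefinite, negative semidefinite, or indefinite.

Congruent diagonalization of A (simultaneous row and column reduction) yields pivots -8, -1/2, 0.
Counting signs: 2 negative, 1 zero.
Hence Q is negative semidefinite.

negative semidefinite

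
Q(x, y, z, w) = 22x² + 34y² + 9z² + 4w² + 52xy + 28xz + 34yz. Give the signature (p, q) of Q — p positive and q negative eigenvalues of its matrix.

(4, 0)

Write A = [[22, 26, 14, 0], [26, 34, 17, 0], [14, 17, 9, 0], [0, 0, 0, 4]].
Congruent diagonalization of A (simultaneous row and column reduction) yields pivots 22, 36/11, 1/36, 4.
So there are 4 positive pivots.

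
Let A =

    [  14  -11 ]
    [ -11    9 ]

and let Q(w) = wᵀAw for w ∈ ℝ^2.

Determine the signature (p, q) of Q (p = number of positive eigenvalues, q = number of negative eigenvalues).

(2, 0)

An LDLᵀ factorisation of A has diagonal entries 14, 5/14.
Counting signs: 2 positive.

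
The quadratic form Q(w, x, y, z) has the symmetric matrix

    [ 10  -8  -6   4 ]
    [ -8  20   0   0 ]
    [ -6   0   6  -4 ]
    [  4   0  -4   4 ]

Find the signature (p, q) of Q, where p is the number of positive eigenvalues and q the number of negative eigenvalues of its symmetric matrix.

Symmetric row and column elimination reduces A to a congruent diagonal form with pivots 10, 68/5, 12/17, 4/3.
Counting signs: 4 positive.

(4, 0)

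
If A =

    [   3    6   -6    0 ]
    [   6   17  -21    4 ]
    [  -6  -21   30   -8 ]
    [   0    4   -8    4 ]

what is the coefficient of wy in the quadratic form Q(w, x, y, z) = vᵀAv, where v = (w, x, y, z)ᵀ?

The coefficient of wy is A[1,3] + A[3,1] = 2·(-6) = -12.

-12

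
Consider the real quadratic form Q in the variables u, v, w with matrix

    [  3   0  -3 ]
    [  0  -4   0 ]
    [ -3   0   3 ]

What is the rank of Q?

Applying the same elementary operations to the rows and columns of A produces a congruent diagonal matrix with entries 3, -4, 0.
So there are 1 positive, 1 negative, 1 zero pivots.
The rank is the number of nonzero pivots: 2.

2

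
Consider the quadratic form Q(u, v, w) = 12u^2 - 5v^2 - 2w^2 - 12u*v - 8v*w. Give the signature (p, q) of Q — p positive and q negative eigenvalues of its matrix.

(1, 1)

The associated matrix is A = [[12, -6, 0], [-6, -5, -4], [0, -4, -2]].
Congruent diagonalization of A (simultaneous row and column reduction) yields pivots 12, -8, 0.
Counting signs: 1 positive, 1 negative, 1 zero.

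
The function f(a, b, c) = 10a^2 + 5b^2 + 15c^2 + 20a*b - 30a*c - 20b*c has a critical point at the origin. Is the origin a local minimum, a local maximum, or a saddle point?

saddle point

The Hessian at the origin is H = [[20, 20, -30], [20, 10, -20], [-30, -20, 30]].
Symmetric row and column elimination reduces H to a congruent diagonal form with pivots 20, -10, -5.
Counting signs: 1 positive, 2 negative.
H is indefinite, so the origin is a saddle point.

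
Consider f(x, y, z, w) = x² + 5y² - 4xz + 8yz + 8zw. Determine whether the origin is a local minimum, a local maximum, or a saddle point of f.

saddle point

The Hessian at the origin is H = [[2, 0, -4, 0], [0, 10, 8, 0], [-4, 8, 0, 8], [0, 0, 8, 0]].
Applying the same elementary operations to the rows and columns of H produces a congruent diagonal matrix with entries 2, 10, -72/5, 40/9.
That gives 3 positive, 1 negative pivots.
H is indefinite, so the origin is a saddle point.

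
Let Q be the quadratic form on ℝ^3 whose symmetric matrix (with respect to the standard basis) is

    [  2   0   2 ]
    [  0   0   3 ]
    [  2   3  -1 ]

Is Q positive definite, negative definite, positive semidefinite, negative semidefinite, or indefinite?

A is congruent to a diagonal matrix with 2 positive, 1 negative and 0 zero entries, so Q is indefinite.

indefinite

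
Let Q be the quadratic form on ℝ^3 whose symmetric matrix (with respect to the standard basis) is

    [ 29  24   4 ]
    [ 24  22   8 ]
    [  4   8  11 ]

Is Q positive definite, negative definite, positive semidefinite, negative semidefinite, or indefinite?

positive definite

Row-reducing A symmetrically gives the diagonal entries 29, 62/29, 5/31.
Counting signs: 3 positive.
Hence Q is positive definite.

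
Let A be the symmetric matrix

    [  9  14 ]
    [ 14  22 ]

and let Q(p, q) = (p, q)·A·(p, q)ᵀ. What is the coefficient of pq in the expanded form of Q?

28

The coefficient of pq is A[1,2] + A[2,1] = 2·14 = 28.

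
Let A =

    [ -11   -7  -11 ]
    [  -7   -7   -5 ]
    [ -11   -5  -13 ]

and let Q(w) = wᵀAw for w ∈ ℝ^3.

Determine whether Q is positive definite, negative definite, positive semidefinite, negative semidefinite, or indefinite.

negative definite

Leading principal minors: Δ_1 = -11, Δ_2 = 28, Δ_3 = -12.
The signs alternate starting with Δ_1 < 0, so by Sylvester's criterion Q is negative definite.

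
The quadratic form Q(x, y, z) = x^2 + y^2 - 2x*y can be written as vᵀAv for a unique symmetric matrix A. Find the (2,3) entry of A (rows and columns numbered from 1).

0

The coefficient of y·z in Q is 0. For a symmetric A this equals A[2,3] + A[3,2] = 2·A[2,3].
So A[2,3] = 0/2 = 0.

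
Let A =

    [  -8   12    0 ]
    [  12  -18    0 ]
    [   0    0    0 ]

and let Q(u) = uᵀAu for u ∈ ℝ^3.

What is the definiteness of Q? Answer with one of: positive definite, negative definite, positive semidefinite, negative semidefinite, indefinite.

negative semidefinite

Applying the same elementary operations to the rows and columns of A produces a congruent diagonal matrix with entries -8, 0, 0.
That gives 1 negative, 2 zero pivots.
Hence Q is negative semidefinite.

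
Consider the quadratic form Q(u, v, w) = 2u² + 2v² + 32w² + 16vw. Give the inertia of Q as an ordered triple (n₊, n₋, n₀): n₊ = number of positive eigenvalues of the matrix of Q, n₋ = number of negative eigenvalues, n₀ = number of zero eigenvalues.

(2, 0, 1)

The associated matrix is A = [[2, 0, 0], [0, 2, 8], [0, 8, 32]].
Applying the same elementary operations to the rows and columns of A produces a congruent diagonal matrix with entries 2, 2, 0.
Counting signs: 2 positive, 1 zero.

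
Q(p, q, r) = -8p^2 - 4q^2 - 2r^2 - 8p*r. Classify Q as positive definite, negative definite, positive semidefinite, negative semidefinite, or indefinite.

Write A = [[-8, 0, -4], [0, -4, 0], [-4, 0, -2]].
Symmetric row and column elimination reduces A to a congruent diagonal form with pivots -8, -4, 0.
That gives 2 negative, 1 zero pivots.
Hence Q is negative semidefinite.

negative semidefinite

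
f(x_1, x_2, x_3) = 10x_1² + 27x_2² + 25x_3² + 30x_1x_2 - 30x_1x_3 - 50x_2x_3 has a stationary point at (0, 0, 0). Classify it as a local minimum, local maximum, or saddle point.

local minimum

The Hessian at the origin is H = [[20, 30, -30], [30, 54, -50], [-30, -50, 50]].
Row-reducing H symmetrically gives the diagonal entries 20, 9, 20/9.
Counting signs: 3 positive.
H is positive definite, so the origin is a strict local minimum.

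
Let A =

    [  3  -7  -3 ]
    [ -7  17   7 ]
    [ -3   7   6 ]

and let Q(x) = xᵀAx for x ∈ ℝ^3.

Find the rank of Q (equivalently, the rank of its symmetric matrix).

3

Applying the same elementary operations to the rows and columns of A produces a congruent diagonal matrix with entries 3, 2/3, 3.
So there are 3 positive pivots.
The rank is the number of nonzero pivots: 3.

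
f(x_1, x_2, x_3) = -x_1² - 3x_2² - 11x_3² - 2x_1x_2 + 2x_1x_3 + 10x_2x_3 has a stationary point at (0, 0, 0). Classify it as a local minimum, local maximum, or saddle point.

local maximum

The Hessian at the origin is H = [[-2, -2, 2], [-2, -6, 10], [2, 10, -22]].
Row-reducing H symmetrically gives the diagonal entries -2, -4, -4.
Counting signs: 3 negative.
H is negative definite, so the origin is a strict local maximum.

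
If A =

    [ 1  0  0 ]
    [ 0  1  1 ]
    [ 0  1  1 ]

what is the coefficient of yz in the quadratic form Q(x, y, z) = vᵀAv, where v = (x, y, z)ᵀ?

The coefficient of yz is A[2,3] + A[3,2] = 2·1 = 2.

2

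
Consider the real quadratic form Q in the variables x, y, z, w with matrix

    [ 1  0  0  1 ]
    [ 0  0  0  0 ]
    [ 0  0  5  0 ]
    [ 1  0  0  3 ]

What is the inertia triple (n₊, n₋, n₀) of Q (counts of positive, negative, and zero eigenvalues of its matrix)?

Symmetric row and column elimination reduces A to a congruent diagonal form with pivots 1, 0, 5, 2.
So there are 3 positive, 1 zero pivots.

(3, 0, 1)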